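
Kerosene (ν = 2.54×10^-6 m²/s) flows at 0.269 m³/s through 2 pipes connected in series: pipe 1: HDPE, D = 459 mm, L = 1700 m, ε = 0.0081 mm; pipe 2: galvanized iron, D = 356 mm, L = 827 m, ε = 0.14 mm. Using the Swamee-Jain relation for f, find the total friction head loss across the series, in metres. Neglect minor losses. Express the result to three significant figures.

H ≈ 22.3 m

Pipe 1: V = 1.626 m/s, Re = 2.94×10^5, ε/D = 1.76×10^-5, f = 0.01463, h_1 = f(L/D)V²/2g = 7.301 m
Pipe 2: V = 2.702 m/s, Re = 3.79×10^5, ε/D = 3.93×10^-4, f = 0.01738, h_2 = f(L/D)V²/2g = 15.03 m
Series → Q common, losses add: H = Σh = 22.33 m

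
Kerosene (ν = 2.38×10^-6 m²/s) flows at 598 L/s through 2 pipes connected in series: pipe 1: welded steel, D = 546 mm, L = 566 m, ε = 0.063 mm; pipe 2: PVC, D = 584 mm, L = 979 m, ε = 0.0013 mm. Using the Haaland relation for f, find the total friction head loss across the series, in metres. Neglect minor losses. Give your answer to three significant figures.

Pipe 1: V = 2.554 m/s, Re = 5.86×10^5, ε/D = 1.15×10^-4, f = 0.01420, h_1 = f(L/D)V²/2g = 4.893 m
Pipe 2: V = 2.232 m/s, Re = 5.48×10^5, ε/D = 2.23×10^-6, f = 0.01288, h_2 = f(L/D)V²/2g = 5.484 m
Series → Q common, losses add: H = Σh = 10.38 m

H ≈ 10.4 m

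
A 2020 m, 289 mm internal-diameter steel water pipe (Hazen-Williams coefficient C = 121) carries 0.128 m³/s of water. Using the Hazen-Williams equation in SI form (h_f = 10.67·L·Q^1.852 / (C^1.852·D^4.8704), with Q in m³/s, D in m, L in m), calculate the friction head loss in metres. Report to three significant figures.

h_f ≈ 28.1 m

h_f = 10.67·2020·0.128^1.852 / (121^1.852·0.289^4.8704) = 28.08 m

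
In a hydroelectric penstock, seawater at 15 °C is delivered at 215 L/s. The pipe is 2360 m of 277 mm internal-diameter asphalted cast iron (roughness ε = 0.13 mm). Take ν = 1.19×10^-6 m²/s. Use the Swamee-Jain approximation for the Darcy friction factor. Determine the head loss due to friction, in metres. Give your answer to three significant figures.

V = 4Q/(πD²) = 4·0.215/(π·0.277²) = 3.568 m/s
Re = VD/ν = 3.568·0.277/1.19×10^-6 = 8.30×10^5 → turbulent
ε/D = 0.13/277 = 4.69×10^-4
Swamee-Jain: f = 0.01720
h_f = f(L/D)V²/(2g) = 0.01720·(2360/0.277)·3.568²/(2·9.81) = 95.05 m

h_f ≈ 95.0 m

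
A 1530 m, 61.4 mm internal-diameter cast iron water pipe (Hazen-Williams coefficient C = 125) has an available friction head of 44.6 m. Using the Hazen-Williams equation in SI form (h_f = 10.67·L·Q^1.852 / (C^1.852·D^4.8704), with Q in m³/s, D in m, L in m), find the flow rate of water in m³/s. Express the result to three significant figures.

Rearranging: Q = [h_f·C^1.852·D^4.8704 / (10.67·L)]^(1/1.852)
Q = [44.6·125^1.852·0.0614^4.8704 / (10.67·1530)]^0.540 = 0.003356 m³/s

Q ≈ 0.00336 m³/s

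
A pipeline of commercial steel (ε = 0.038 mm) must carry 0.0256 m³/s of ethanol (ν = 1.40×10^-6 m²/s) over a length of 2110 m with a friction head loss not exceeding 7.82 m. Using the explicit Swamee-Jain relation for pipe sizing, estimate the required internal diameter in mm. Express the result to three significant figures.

D ≈ 196 mm

Swamee-Jain (Type III): D = 0.66·[ε^1.25·(LQ²/(gh_f))^4.75 + ν·Q^9.4·(L/(gh_f))^5.2]^0.04
LQ²/(gh_f) = 0.01803; L/(gh_f) = 27.50
Term 1 = ε^1.25·(…)^4.75 = 1.55×10^-14; Term 2 = ν·Q^9.4·(…)^5.2 = 4.66×10^-14
D = 0.66·(1.55×10^-14 + 4.66×10^-14)^0.04 = 0.1956 m = 196 mm
Check: V = 0.852 m/s, Re = 1.19×10^5, f = 0.01843, h_f = 7.36 m ≈ 7.82 m ✓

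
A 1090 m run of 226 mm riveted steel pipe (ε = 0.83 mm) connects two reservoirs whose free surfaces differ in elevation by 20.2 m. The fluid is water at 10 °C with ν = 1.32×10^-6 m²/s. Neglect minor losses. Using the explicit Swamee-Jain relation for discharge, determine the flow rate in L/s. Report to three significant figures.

Swamee-Jain (Type II): Q = -0.965·√(gD⁵h_f/L)·ln[ε/(3.7D) + √(3.17ν²L/(gD³h_f))]
√(gD⁵h_f/L) = √(9.81·0.226⁵·20.2/1090) = 0.01035
ε/(3.7D) = 9.93×10^-4; √(3.17ν²L/(gD³h_f)) = 5.13×10^-5
Q = -0.965·0.01035·ln(0.001044) = 0.06858 m³/s
Check: V = 1.71 m/s, Re = 2.93×10^5, f = 0.02827, h_f = 20.3 m ≈ 20.2 m ✓

Q ≈ 68.6 L/s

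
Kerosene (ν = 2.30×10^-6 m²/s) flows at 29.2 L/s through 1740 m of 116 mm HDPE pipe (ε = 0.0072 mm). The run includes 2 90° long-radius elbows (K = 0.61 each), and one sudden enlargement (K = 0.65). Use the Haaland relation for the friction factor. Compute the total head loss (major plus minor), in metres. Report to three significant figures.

H_L ≈ 99.8 m

V = 4Q/(πD²) = 2.763 m/s; V²/2g = 0.3891 m
Re = 1.39×10^5, ε/D = 6.21×10^-5 → f = 0.01698 (Haaland)
Major: h_f = f(L/D)·V²/2g = 0.01698·15000·0.3891 = 99.10 m
Minor: ΣK = 1.87; h_m = ΣK·V²/2g = 0.7276 m
Total H_L = 99.10 + 0.7276 = 99.83 m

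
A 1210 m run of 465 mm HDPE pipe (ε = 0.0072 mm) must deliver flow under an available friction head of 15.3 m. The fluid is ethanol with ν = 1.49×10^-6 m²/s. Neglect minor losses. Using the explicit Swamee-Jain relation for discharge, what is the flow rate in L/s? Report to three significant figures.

Q ≈ 525 L/s

Swamee-Jain (Type II): Q = -0.965·√(gD⁵h_f/L)·ln[ε/(3.7D) + √(3.17ν²L/(gD³h_f))]
√(gD⁵h_f/L) = √(9.81·0.465⁵·15.3/1210) = 0.05193
ε/(3.7D) = 4.18×10^-6; √(3.17ν²L/(gD³h_f)) = 2.38×10^-5
Q = -0.965·0.05193·ln(2.794×10^-5) = 0.5255 m³/s
Check: V = 3.09 m/s, Re = 9.66×10^5, f = 0.01204, h_f = 15.3 m ≈ 15.3 m ✓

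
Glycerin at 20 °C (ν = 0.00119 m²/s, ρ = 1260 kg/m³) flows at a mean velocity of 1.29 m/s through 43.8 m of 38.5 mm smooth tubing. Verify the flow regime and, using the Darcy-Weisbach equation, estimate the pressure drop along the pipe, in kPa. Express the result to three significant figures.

Δp ≈ 1830 kPa

Re = VD/ν = 1.29·0.03850/0.00119 = 41.7 → laminar (Re < 2300)
f = 64/Re = 1.533
h_f = f(L/D)V²/(2g) = 1.533·(43.8/0.03850)·1.29²/(2·9.81) = 148.0 m
Δp = ρg·h_f = 1260·9.81·148.0 = 1829 kPa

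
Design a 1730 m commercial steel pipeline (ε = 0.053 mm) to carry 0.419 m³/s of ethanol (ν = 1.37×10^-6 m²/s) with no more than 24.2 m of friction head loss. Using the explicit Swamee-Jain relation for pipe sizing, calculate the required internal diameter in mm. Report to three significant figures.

D ≈ 433 mm

Swamee-Jain (Type III): D = 0.66·[ε^1.25·(LQ²/(gh_f))^4.75 + ν·Q^9.4·(L/(gh_f))^5.2]^0.04
LQ²/(gh_f) = 1.279; L/(gh_f) = 7.287
Term 1 = ε^1.25·(…)^4.75 = 1.46×10^-5; Term 2 = ν·Q^9.4·(…)^5.2 = 1.18×10^-5
D = 0.66·(1.46×10^-5 + 1.18×10^-5)^0.04 = 0.4329 m = 433 mm
Check: V = 2.85 m/s, Re = 9.00×10^5, f = 0.01394, h_f = 23.0 m ≈ 24.2 m ✓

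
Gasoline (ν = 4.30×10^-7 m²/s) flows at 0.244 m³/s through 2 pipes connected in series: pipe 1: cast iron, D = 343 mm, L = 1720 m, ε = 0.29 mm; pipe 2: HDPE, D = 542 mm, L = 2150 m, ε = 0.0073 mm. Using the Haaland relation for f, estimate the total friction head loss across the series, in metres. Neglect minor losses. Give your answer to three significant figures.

Pipe 1: V = 2.641 m/s, Re = 2.11×10^6, ε/D = 8.45×10^-4, f = 0.01904, h_1 = f(L/D)V²/2g = 33.93 m
Pipe 2: V = 1.058 m/s, Re = 1.33×10^6, ε/D = 1.35×10^-5, f = 0.01135, h_2 = f(L/D)V²/2g = 2.566 m
Series → Q common, losses add: H = Σh = 36.50 m

H ≈ 36.5 m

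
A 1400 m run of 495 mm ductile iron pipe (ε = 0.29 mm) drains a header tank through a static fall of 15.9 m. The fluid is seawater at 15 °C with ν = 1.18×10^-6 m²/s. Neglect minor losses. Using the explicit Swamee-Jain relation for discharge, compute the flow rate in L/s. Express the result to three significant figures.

Swamee-Jain (Type II): Q = -0.965·√(gD⁵h_f/L)·ln[ε/(3.7D) + √(3.17ν²L/(gD³h_f))]
√(gD⁵h_f/L) = √(9.81·0.495⁵·15.9/1400) = 0.05754
ε/(3.7D) = 1.58×10^-4; √(3.17ν²L/(gD³h_f)) = 1.81×10^-5
Q = -0.965·0.05754·ln(1.764×10^-4) = 0.4799 m³/s
Check: V = 2.49 m/s, Re = 1.05×10^6, f = 0.01783, h_f = 16.0 m ≈ 15.9 m ✓

Q ≈ 480 L/s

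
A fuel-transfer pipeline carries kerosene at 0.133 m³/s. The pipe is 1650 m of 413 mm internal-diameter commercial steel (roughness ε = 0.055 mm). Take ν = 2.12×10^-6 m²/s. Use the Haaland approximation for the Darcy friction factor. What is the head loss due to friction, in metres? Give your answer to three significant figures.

h_f ≈ 3.31 m

V = 4Q/(πD²) = 4·0.133/(π·0.413²) = 0.9928 m/s
Re = VD/ν = 0.9928·0.413/2.12×10^-6 = 1.93×10^5 → turbulent
ε/D = 0.055/413 = 1.33×10^-4
Haaland: f = 0.01650
h_f = f(L/D)V²/(2g) = 0.01650·(1650/0.413)·0.9928²/(2·9.81) = 3.312 m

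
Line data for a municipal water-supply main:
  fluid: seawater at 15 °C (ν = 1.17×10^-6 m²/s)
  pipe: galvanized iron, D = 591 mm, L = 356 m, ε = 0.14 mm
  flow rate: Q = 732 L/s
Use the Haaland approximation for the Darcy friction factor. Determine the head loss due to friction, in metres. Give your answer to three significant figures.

V = 4Q/(πD²) = 4·0.732/(π·0.591²) = 2.668 m/s
Re = VD/ν = 2.668·0.591/1.17×10^-6 = 1.35×10^6 → turbulent
ε/D = 0.14/591 = 2.37×10^-4
Haaland: f = 0.01481
h_f = f(L/D)V²/(2g) = 0.01481·(356/0.591)·2.668²/(2·9.81) = 3.238 m

h_f ≈ 3.24 m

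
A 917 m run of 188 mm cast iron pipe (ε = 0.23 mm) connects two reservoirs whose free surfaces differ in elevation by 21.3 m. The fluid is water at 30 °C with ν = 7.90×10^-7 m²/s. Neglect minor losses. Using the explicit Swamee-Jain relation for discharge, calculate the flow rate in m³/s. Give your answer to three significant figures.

Q ≈ 0.0558 m³/s

Swamee-Jain (Type II): Q = -0.965·√(gD⁵h_f/L)·ln[ε/(3.7D) + √(3.17ν²L/(gD³h_f))]
√(gD⁵h_f/L) = √(9.81·0.188⁵·21.3/917) = 0.007315
ε/(3.7D) = 3.31×10^-4; √(3.17ν²L/(gD³h_f)) = 3.61×10^-5
Q = -0.965·0.007315·ln(3.668×10^-4) = 0.05584 m³/s
Check: V = 2.01 m/s, Re = 4.79×10^5, f = 0.02130, h_f = 21.4 m ≈ 21.3 m ✓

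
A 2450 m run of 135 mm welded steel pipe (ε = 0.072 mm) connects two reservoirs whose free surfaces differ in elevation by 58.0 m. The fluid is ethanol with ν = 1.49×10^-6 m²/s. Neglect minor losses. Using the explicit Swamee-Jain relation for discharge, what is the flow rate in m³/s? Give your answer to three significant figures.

Q ≈ 0.0258 m³/s

Swamee-Jain (Type II): Q = -0.965·√(gD⁵h_f/L)·ln[ε/(3.7D) + √(3.17ν²L/(gD³h_f))]
√(gD⁵h_f/L) = √(9.81·0.135⁵·58.0/2450) = 0.003227
ε/(3.7D) = 1.44×10^-4; √(3.17ν²L/(gD³h_f)) = 1.11×10^-4
Q = -0.965·0.003227·ln(2.551×10^-4) = 0.02576 m³/s
Check: V = 1.80 m/s, Re = 1.63×10^5, f = 0.01947, h_f = 58.4 m ≈ 58.0 m ✓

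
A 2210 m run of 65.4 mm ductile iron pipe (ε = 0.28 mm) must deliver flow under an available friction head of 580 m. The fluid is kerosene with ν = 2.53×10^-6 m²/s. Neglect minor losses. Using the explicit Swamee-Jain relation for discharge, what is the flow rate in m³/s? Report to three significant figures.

Q ≈ 0.0112 m³/s

Swamee-Jain (Type II): Q = -0.965·√(gD⁵h_f/L)·ln[ε/(3.7D) + √(3.17ν²L/(gD³h_f))]
√(gD⁵h_f/L) = √(9.81·0.0654⁵·580/2210) = 0.001755
ε/(3.7D) = 0.00116; √(3.17ν²L/(gD³h_f)) = 1.68×10^-4
Q = -0.965·0.001755·ln(0.001325) = 0.01122 m³/s
Check: V = 3.34 m/s, Re = 8.64×10^4, f = 0.03045, h_f = 585 m ≈ 580 m ✓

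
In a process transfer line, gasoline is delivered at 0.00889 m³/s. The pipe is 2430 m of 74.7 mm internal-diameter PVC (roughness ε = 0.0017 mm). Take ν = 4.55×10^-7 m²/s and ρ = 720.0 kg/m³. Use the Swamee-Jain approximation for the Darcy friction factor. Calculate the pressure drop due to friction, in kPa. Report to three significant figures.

V = 4Q/(πD²) = 4·0.00889/(π·0.0747²) = 2.028 m/s
Re = VD/ν = 2.028·0.0747/4.55×10^-7 = 3.33×10^5 → turbulent
ε/D = 0.0017/74.7 = 2.28×10^-5
Swamee-Jain: f = 0.01438
h_f = f(L/D)V²/(2g) = 0.01438·(2430/0.0747)·2.028²/(2·9.81) = 98.09 m
Δp = ρg·h_f = 720.0·9.81·98.09 = 692.8 kPa

Δp ≈ 693 kPa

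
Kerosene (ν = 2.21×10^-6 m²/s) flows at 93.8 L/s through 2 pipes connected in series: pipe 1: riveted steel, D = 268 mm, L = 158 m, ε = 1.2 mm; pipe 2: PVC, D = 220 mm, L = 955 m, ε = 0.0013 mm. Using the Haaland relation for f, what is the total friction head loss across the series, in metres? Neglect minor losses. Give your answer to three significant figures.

Pipe 1: V = 1.663 m/s, Re = 2.02×10^5, ε/D = 0.00448, f = 0.02990, h_1 = f(L/D)V²/2g = 2.484 m
Pipe 2: V = 2.468 m/s, Re = 2.46×10^5, ε/D = 5.91×10^-6, f = 0.01494, h_2 = f(L/D)V²/2g = 20.12 m
Series → Q common, losses add: H = Σh = 22.60 m

H ≈ 22.6 m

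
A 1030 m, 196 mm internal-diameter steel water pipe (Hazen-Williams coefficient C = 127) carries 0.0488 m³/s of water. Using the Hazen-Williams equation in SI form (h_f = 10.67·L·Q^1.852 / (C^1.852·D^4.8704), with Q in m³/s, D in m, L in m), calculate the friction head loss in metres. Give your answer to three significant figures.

h_f = 10.67·1030·0.0488^1.852 / (127^1.852·0.196^4.8704) = 14.54 m

h_f ≈ 14.5 m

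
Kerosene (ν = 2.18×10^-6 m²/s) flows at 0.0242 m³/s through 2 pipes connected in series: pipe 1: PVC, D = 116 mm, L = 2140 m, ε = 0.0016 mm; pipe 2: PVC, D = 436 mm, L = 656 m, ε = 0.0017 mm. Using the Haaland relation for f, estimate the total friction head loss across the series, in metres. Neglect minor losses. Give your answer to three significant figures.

Pipe 1: V = 2.290 m/s, Re = 1.22×10^5, ε/D = 1.38×10^-5, f = 0.01717, h_1 = f(L/D)V²/2g = 84.65 m
Pipe 2: V = 0.1621 m/s, Re = 3.24×10^4, ε/D = 3.90×10^-6, f = 0.02290, h_2 = f(L/D)V²/2g = 0.04613 m
Series → Q common, losses add: H = Σh = 84.70 m

H ≈ 84.7 m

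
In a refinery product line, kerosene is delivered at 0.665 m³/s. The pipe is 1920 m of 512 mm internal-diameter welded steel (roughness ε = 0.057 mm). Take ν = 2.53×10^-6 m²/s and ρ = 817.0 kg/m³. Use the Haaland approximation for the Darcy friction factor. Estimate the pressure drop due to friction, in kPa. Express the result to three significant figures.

V = 4Q/(πD²) = 4·0.665/(π·0.512²) = 3.230 m/s
Re = VD/ν = 3.230·0.512/2.53×10^-6 = 6.54×10^5 → turbulent
ε/D = 0.057/512 = 1.11×10^-4
Haaland: f = 0.01399
h_f = f(L/D)V²/(2g) = 0.01399·(1920/0.512)·3.230²/(2·9.81) = 27.90 m
Δp = ρg·h_f = 817.0·9.81·27.90 = 223.7 kPa

Δp ≈ 224 kPa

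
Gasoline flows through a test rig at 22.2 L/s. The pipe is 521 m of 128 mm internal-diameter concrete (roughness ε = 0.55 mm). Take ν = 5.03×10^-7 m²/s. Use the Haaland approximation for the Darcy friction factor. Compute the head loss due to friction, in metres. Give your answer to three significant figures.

h_f ≈ 18.1 m

V = 4Q/(πD²) = 4·0.0222/(π·0.128²) = 1.725 m/s
Re = VD/ν = 1.725·0.128/5.03×10^-7 = 4.39×10^5 → turbulent
ε/D = 0.55/128 = 0.00430
Haaland: f = 0.02930
h_f = f(L/D)V²/(2g) = 0.02930·(521/0.128)·1.725²/(2·9.81) = 18.09 m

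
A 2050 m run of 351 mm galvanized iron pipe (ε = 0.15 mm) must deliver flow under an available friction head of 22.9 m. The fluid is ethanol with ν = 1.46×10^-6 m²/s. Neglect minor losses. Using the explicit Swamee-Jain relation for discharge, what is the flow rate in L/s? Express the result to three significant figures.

Swamee-Jain (Type II): Q = -0.965·√(gD⁵h_f/L)·ln[ε/(3.7D) + √(3.17ν²L/(gD³h_f))]
√(gD⁵h_f/L) = √(9.81·0.351⁵·22.9/2050) = 0.02416
ε/(3.7D) = 1.16×10^-4; √(3.17ν²L/(gD³h_f)) = 3.78×10^-5
Q = -0.965·0.02416·ln(1.533×10^-4) = 0.2048 m³/s
Check: V = 2.12 m/s, Re = 5.09×10^5, f = 0.01729, h_f = 23.1 m ≈ 22.9 m ✓

Q ≈ 205 L/s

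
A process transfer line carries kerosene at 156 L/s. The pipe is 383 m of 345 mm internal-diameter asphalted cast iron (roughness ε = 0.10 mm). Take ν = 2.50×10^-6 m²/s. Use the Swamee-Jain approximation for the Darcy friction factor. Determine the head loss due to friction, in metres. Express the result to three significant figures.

V = 4Q/(πD²) = 4·0.156/(π·0.345²) = 1.669 m/s
Re = VD/ν = 1.669·0.345/2.50×10^-6 = 2.30×10^5 → turbulent
ε/D = 0.10/345 = 2.90×10^-4
Swamee-Jain: f = 0.01745
h_f = f(L/D)V²/(2g) = 0.01745·(383/0.345)·1.669²/(2·9.81) = 2.750 m

h_f ≈ 2.75 m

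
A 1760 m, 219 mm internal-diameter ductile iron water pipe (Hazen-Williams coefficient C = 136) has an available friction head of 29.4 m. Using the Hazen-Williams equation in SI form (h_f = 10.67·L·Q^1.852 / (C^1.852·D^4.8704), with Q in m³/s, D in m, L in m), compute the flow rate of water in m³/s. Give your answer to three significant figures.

Rearranging: Q = [h_f·C^1.852·D^4.8704 / (10.67·L)]^(1/1.852)
Q = [29.4·136^1.852·0.219^4.8704 / (10.67·1760)]^0.540 = 0.07661 m³/s

Q ≈ 0.0766 m³/s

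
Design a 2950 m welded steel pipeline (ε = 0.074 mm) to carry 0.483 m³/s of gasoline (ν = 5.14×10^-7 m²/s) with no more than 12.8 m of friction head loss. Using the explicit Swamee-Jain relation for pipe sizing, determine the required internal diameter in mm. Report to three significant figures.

D ≈ 573 mm

Swamee-Jain (Type III): D = 0.66·[ε^1.25·(LQ²/(gh_f))^4.75 + ν·Q^9.4·(L/(gh_f))^5.2]^0.04
LQ²/(gh_f) = 5.481; L/(gh_f) = 23.49
Term 1 = ε^1.25·(…)^4.75 = 0.0222; Term 2 = ν·Q^9.4·(…)^5.2 = 0.00740
D = 0.66·(0.0222 + 0.00740)^0.04 = 0.5733 m = 573 mm
Check: V = 1.87 m/s, Re = 2.09×10^6, f = 0.01333, h_f = 12.2 m ≈ 12.8 m ✓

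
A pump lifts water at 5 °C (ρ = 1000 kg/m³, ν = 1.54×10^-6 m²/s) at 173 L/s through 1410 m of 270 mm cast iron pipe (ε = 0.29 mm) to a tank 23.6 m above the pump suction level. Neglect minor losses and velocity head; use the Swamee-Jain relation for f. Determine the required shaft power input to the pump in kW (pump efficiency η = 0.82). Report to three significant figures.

P_shaft ≈ 153 kW

V = 4Q/(πD²) = 3.022 m/s; Re = 5.30×10^5; ε/D = 0.00107; f = 0.02064
h_f = f(L/D)V²/2g = 50.15 m
Total head H = z + h_f = 23.6 + 50.15 = 73.75 m
P_hyd = ρgQH = 1000·9.81·0.173·73.75 = 125.2 kW
P_shaft = P_hyd/η = 125.2/0.82 = 152.6 kW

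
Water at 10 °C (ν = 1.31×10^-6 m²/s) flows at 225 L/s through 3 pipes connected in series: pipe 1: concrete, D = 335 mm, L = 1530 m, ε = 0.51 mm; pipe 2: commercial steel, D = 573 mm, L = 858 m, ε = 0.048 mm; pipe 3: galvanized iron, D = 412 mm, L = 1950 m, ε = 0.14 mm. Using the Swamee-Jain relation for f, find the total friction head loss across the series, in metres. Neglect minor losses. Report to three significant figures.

Pipe 1: V = 2.553 m/s, Re = 6.53×10^5, ε/D = 0.00152, f = 0.02225, h_1 = f(L/D)V²/2g = 33.76 m
Pipe 2: V = 0.8725 m/s, Re = 3.82×10^5, ε/D = 8.38×10^-5, f = 0.01478, h_2 = f(L/D)V²/2g = 0.8585 m
Pipe 3: V = 1.688 m/s, Re = 5.31×10^5, ε/D = 3.40×10^-4, f = 0.01662, h_3 = f(L/D)V²/2g = 11.42 m
Series → Q common, losses add: H = Σh = 46.04 m

H ≈ 46.0 m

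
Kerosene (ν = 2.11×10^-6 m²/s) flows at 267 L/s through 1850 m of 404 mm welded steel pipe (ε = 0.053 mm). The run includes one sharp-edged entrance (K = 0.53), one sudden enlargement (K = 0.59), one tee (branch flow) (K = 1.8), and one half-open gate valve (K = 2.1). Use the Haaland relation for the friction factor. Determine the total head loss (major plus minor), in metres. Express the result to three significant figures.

H_L ≈ 16.3 m

V = 4Q/(πD²) = 2.083 m/s; V²/2g = 0.2211 m
Re = 3.99×10^5, ε/D = 1.31×10^-4 → f = 0.01497 (Haaland)
Major: h_f = f(L/D)·V²/2g = 0.01497·4579·0.2211 = 15.16 m
Minor: ΣK = 5.02; h_m = ΣK·V²/2g = 1.110 m
Total H_L = 15.16 + 1.110 = 16.27 m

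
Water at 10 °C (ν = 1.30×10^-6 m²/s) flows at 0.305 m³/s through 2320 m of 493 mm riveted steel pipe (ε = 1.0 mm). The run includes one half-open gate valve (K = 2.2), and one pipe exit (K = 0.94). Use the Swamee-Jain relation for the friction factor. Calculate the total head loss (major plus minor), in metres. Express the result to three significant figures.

H_L ≈ 15.0 m

V = 4Q/(πD²) = 1.598 m/s; V²/2g = 0.1301 m
Re = 6.06×10^5, ε/D = 0.00203 → f = 0.02391 (Swamee-Jain)
Major: h_f = f(L/D)·V²/2g = 0.02391·4706·0.1301 = 14.64 m
Minor: ΣK = 3.14; h_m = ΣK·V²/2g = 0.4086 m
Total H_L = 14.64 + 0.4086 = 15.05 m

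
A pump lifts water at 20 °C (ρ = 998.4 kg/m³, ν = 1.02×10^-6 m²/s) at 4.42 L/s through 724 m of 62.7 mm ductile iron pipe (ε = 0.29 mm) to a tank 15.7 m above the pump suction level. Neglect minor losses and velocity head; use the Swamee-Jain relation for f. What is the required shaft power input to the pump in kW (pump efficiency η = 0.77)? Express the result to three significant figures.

V = 4Q/(πD²) = 1.432 m/s; Re = 8.80×10^4; ε/D = 0.00463; f = 0.03105
h_f = f(L/D)V²/2g = 37.45 m
Total head H = z + h_f = 15.7 + 37.45 = 53.15 m
P_hyd = ρgQH = 998.4·9.81·0.00442·53.15 = 2.301 kW
P_shaft = P_hyd/η = 2.301/0.77 = 2.988 kW

P_shaft ≈ 2.99 kW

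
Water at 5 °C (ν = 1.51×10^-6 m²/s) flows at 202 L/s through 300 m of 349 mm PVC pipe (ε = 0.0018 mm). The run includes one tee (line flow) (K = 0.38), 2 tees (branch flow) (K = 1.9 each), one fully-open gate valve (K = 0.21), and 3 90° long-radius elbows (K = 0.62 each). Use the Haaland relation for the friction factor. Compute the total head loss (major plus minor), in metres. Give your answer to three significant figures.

H_L ≈ 3.99 m

V = 4Q/(πD²) = 2.112 m/s; V²/2g = 0.2273 m
Re = 4.88×10^5, ε/D = 5.16×10^-6 → f = 0.01318 (Haaland)
Major: h_f = f(L/D)·V²/2g = 0.01318·859.6·0.2273 = 2.574 m
Minor: ΣK = 6.25; h_m = ΣK·V²/2g = 1.420 m
Total H_L = 2.574 + 1.420 = 3.994 m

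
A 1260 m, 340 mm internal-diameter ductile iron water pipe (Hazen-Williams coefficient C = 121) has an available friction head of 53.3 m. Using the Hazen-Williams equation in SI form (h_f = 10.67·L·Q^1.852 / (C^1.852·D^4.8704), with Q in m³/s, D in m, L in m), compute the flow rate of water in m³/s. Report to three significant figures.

Q ≈ 0.358 m³/s

Rearranging: Q = [h_f·C^1.852·D^4.8704 / (10.67·L)]^(1/1.852)
Q = [53.3·121^1.852·0.340^4.8704 / (10.67·1260)]^0.540 = 0.3579 m³/s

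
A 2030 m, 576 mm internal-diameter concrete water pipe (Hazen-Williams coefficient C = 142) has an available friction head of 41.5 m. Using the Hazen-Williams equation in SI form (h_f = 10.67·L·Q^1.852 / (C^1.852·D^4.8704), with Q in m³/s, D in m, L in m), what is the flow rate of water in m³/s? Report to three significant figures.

Q ≈ 1.13 m³/s

Rearranging: Q = [h_f·C^1.852·D^4.8704 / (10.67·L)]^(1/1.852)
Q = [41.5·142^1.852·0.576^4.8704 / (10.67·2030)]^0.540 = 1.135 m³/s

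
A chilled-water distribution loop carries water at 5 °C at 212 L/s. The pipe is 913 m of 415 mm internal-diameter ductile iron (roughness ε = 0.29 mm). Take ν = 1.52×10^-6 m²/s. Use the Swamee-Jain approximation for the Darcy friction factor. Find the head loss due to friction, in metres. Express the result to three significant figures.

h_f ≈ 5.24 m

V = 4Q/(πD²) = 4·0.212/(π·0.415²) = 1.567 m/s
Re = VD/ν = 1.567·0.415/1.52×10^-6 = 4.28×10^5 → turbulent
ε/D = 0.29/415 = 6.99×10^-4
Swamee-Jain: f = 0.01904
h_f = f(L/D)V²/(2g) = 0.01904·(913/0.415)·1.567²/(2·9.81) = 5.244 m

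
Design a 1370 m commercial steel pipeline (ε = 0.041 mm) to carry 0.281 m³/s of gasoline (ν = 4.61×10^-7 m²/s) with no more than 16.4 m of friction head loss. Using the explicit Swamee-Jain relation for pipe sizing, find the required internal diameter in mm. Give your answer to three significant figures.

Swamee-Jain (Type III): D = 0.66·[ε^1.25·(LQ²/(gh_f))^4.75 + ν·Q^9.4·(L/(gh_f))^5.2]^0.04
LQ²/(gh_f) = 0.6724; L/(gh_f) = 8.515
Term 1 = ε^1.25·(…)^4.75 = 4.98×10^-7; Term 2 = ν·Q^9.4·(…)^5.2 = 2.08×10^-7
D = 0.66·(4.98×10^-7 + 2.08×10^-7)^0.04 = 0.3745 m = 375 mm
Check: V = 2.55 m/s, Re = 2.07×10^6, f = 0.01302, h_f = 15.8 m ≈ 16.4 m ✓

D ≈ 375 mm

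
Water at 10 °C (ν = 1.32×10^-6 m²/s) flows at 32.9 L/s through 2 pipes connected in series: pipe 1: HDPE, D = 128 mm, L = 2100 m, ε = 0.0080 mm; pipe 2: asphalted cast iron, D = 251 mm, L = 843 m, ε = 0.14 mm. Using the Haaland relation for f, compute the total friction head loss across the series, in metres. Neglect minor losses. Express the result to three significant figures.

H ≈ 85.4 m

Pipe 1: V = 2.557 m/s, Re = 2.48×10^5, ε/D = 6.25×10^-5, f = 0.01536, h_1 = f(L/D)V²/2g = 83.94 m
Pipe 2: V = 0.6649 m/s, Re = 1.26×10^5, ε/D = 5.58×10^-4, f = 0.01977, h_2 = f(L/D)V²/2g = 1.496 m
Series → Q common, losses add: H = Σh = 85.44 m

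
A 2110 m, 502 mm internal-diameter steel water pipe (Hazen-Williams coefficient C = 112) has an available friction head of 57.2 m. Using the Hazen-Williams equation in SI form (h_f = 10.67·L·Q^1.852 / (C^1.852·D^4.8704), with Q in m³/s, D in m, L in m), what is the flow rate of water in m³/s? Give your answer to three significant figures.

Q ≈ 0.726 m³/s

Rearranging: Q = [h_f·C^1.852·D^4.8704 / (10.67·L)]^(1/1.852)
Q = [57.2·112^1.852·0.502^4.8704 / (10.67·2110)]^0.540 = 0.7260 m³/s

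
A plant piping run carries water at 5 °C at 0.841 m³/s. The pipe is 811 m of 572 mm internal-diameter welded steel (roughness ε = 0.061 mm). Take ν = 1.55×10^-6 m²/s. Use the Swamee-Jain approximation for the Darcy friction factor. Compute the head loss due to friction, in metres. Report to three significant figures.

V = 4Q/(πD²) = 4·0.841/(π·0.572²) = 3.273 m/s
Re = VD/ν = 3.273·0.572/1.55×10^-6 = 1.21×10^6 → turbulent
ε/D = 0.061/572 = 1.07×10^-4
Swamee-Jain: f = 0.01341
h_f = f(L/D)V²/(2g) = 0.01341·(811/0.572)·3.273²/(2·9.81) = 10.38 m

h_f ≈ 10.4 m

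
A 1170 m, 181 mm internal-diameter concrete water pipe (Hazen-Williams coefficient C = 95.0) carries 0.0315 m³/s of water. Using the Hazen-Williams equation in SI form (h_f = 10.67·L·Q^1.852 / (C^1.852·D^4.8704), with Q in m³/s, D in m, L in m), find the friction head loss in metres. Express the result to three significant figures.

h_f = 10.67·1170·0.0315^1.852 / (95.0^1.852·0.181^4.8704) = 18.53 m

h_f ≈ 18.5 m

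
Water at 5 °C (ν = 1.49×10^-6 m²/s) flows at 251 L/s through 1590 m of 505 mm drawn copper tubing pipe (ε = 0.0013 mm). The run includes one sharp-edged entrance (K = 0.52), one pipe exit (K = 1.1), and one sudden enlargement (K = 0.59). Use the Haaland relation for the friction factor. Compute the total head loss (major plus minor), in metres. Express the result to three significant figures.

V = 4Q/(πD²) = 1.253 m/s; V²/2g = 0.08004 m
Re = 4.25×10^5, ε/D = 2.57×10^-6 → f = 0.01348 (Haaland)
Major: h_f = f(L/D)·V²/2g = 0.01348·3149·0.08004 = 3.397 m
Minor: ΣK = 2.21; h_m = ΣK·V²/2g = 0.1769 m
Total H_L = 3.397 + 0.1769 = 3.573 m

H_L ≈ 3.57 m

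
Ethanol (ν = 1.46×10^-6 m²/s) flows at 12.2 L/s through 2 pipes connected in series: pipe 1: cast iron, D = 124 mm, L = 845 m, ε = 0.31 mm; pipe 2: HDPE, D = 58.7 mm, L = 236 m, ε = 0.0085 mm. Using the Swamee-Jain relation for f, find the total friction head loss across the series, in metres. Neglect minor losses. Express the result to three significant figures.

H ≈ 80.2 m

Pipe 1: V = 1.010 m/s, Re = 8.58×10^4, ε/D = 0.00250, f = 0.02681, h_1 = f(L/D)V²/2g = 9.504 m
Pipe 2: V = 4.508 m/s, Re = 1.81×10^5, ε/D = 1.45×10^-4, f = 0.01698, h_2 = f(L/D)V²/2g = 70.70 m
Series → Q common, losses add: H = Σh = 80.21 m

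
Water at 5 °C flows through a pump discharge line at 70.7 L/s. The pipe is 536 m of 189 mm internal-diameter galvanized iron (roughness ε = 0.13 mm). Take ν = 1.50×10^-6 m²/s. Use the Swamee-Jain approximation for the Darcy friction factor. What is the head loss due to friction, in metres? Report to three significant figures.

V = 4Q/(πD²) = 4·0.0707/(π·0.189²) = 2.520 m/s
Re = VD/ν = 2.520·0.189/1.50×10^-6 = 3.18×10^5 → turbulent
ε/D = 0.13/189 = 6.88×10^-4
Swamee-Jain: f = 0.01927
h_f = f(L/D)V²/(2g) = 0.01927·(536/0.189)·2.520²/(2·9.81) = 17.69 m

h_f ≈ 17.7 m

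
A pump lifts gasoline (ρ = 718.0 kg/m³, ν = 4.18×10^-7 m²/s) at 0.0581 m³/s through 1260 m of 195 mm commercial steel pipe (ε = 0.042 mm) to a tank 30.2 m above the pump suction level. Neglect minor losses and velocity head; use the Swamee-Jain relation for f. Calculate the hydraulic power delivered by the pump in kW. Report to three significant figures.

P_hyd ≈ 20.0 kW

V = 4Q/(πD²) = 1.945 m/s; Re = 9.08×10^5; ε/D = 2.15×10^-4; f = 0.01502
h_f = f(L/D)V²/2g = 18.72 m
Total head H = z + h_f = 30.2 + 18.72 = 48.92 m
P_hyd = ρgQH = 718.0·9.81·0.0581·48.92 = 20.02 kW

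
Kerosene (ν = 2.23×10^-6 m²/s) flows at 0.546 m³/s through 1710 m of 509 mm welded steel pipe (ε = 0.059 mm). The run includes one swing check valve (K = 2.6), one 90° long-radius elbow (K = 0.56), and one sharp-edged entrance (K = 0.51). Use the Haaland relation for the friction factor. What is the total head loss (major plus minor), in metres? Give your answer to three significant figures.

V = 4Q/(πD²) = 2.683 m/s; V²/2g = 0.3670 m
Re = 6.12×10^5, ε/D = 1.16×10^-4 → f = 0.01414 (Haaland)
Major: h_f = f(L/D)·V²/2g = 0.01414·3360·0.3670 = 17.43 m
Minor: ΣK = 3.67; h_m = ΣK·V²/2g = 1.347 m
Total H_L = 17.43 + 1.347 = 18.78 m

H_L ≈ 18.8 m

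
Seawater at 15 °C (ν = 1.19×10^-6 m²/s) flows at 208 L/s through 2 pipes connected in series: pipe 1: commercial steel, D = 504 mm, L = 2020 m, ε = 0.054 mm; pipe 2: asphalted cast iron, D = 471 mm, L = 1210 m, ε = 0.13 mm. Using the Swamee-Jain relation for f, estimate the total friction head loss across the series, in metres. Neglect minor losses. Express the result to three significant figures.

Pipe 1: V = 1.043 m/s, Re = 4.42×10^5, ε/D = 1.07×10^-4, f = 0.01476, h_1 = f(L/D)V²/2g = 3.277 m
Pipe 2: V = 1.194 m/s, Re = 4.73×10^5, ε/D = 2.76×10^-4, f = 0.01625, h_2 = f(L/D)V²/2g = 3.032 m
Series → Q common, losses add: H = Σh = 6.309 m

H ≈ 6.31 m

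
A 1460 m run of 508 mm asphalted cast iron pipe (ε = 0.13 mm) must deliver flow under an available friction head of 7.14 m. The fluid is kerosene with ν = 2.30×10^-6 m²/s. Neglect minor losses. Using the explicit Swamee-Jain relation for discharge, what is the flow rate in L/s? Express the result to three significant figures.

Q ≈ 351 L/s

Swamee-Jain (Type II): Q = -0.965·√(gD⁵h_f/L)·ln[ε/(3.7D) + √(3.17ν²L/(gD³h_f))]
√(gD⁵h_f/L) = √(9.81·0.508⁵·7.14/1460) = 0.04029
ε/(3.7D) = 6.92×10^-5; √(3.17ν²L/(gD³h_f)) = 5.16×10^-5
Q = -0.965·0.04029·ln(1.208×10^-4) = 0.3507 m³/s
Check: V = 1.73 m/s, Re = 3.82×10^5, f = 0.01637, h_f = 7.18 m ≈ 7.14 m ✓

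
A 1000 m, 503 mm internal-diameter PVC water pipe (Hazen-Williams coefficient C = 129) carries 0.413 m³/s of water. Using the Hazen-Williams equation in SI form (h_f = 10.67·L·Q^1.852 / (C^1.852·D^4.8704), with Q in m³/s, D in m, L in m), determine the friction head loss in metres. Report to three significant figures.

h_f ≈ 7.27 m

h_f = 10.67·1000·0.413^1.852 / (129^1.852·0.503^4.8704) = 7.271 m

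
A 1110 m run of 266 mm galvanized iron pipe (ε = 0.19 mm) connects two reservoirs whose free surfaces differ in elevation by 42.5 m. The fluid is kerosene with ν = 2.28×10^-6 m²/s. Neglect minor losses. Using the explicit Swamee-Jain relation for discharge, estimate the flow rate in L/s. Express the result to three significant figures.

Swamee-Jain (Type II): Q = -0.965·√(gD⁵h_f/L)·ln[ε/(3.7D) + √(3.17ν²L/(gD³h_f))]
√(gD⁵h_f/L) = √(9.81·0.266⁵·42.5/1110) = 0.02237
ε/(3.7D) = 1.93×10^-4; √(3.17ν²L/(gD³h_f)) = 4.83×10^-5
Q = -0.965·0.02237·ln(2.413×10^-4) = 0.1798 m³/s
Check: V = 3.23 m/s, Re = 3.77×10^5, f = 0.01923, h_f = 42.8 m ≈ 42.5 m ✓

Q ≈ 180 L/s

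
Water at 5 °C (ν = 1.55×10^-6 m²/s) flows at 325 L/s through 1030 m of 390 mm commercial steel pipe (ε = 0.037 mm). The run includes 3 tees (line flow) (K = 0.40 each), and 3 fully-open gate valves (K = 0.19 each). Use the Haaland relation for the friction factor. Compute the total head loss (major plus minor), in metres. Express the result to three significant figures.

H_L ≈ 14.3 m

V = 4Q/(πD²) = 2.721 m/s; V²/2g = 0.3773 m
Re = 6.85×10^5, ε/D = 9.49×10^-5 → f = 0.01372 (Haaland)
Major: h_f = f(L/D)·V²/2g = 0.01372·2641·0.3773 = 13.67 m
Minor: ΣK = 1.77; h_m = ΣK·V²/2g = 0.6677 m
Total H_L = 13.67 + 0.6677 = 14.34 m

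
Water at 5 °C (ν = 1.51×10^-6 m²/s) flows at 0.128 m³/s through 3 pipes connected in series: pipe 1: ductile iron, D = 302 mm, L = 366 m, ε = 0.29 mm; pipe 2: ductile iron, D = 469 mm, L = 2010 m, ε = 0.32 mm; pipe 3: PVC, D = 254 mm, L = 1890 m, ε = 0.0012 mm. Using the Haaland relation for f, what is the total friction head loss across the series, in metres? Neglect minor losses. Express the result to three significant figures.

H ≈ 39.0 m

Pipe 1: V = 1.787 m/s, Re = 3.57×10^5, ε/D = 9.60×10^-4, f = 0.02022, h_1 = f(L/D)V²/2g = 3.989 m
Pipe 2: V = 0.7409 m/s, Re = 2.30×10^5, ε/D = 6.82×10^-4, f = 0.01936, h_2 = f(L/D)V²/2g = 2.321 m
Pipe 3: V = 2.526 m/s, Re = 4.25×10^5, ε/D = 4.72×10^-6, f = 0.01350, h_3 = f(L/D)V²/2g = 32.67 m
Series → Q common, losses add: H = Σh = 38.98 m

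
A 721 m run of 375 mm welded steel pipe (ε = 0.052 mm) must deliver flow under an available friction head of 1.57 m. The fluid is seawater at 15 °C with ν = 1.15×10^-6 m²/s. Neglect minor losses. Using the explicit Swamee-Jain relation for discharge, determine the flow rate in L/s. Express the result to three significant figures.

Q ≈ 112 L/s

Swamee-Jain (Type II): Q = -0.965·√(gD⁵h_f/L)·ln[ε/(3.7D) + √(3.17ν²L/(gD³h_f))]
√(gD⁵h_f/L) = √(9.81·0.375⁵·1.57/721) = 0.01259
ε/(3.7D) = 3.75×10^-5; √(3.17ν²L/(gD³h_f)) = 6.10×10^-5
Q = -0.965·0.01259·ln(9.848×10^-5) = 0.1121 m³/s
Check: V = 1.01 m/s, Re = 3.31×10^5, f = 0.01560, h_f = 1.57 m ≈ 1.57 m ✓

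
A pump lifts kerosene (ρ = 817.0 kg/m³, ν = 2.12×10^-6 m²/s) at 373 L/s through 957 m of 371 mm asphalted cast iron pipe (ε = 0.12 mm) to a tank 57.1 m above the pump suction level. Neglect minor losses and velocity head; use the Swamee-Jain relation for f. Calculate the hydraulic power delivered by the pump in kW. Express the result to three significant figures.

P_hyd ≈ 247 kW

V = 4Q/(πD²) = 3.450 m/s; Re = 6.04×10^5; ε/D = 3.23×10^-4; f = 0.01636
h_f = f(L/D)V²/2g = 25.61 m
Total head H = z + h_f = 57.1 + 25.61 = 82.71 m
P_hyd = ρgQH = 817.0·9.81·0.373·82.71 = 247.3 kW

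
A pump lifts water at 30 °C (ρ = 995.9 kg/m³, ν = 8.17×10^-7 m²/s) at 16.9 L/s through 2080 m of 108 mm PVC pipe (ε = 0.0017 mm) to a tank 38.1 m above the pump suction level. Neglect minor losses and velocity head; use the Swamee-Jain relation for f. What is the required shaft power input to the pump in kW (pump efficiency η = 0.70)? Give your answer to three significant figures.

P_shaft ≈ 20.9 kW

V = 4Q/(πD²) = 1.845 m/s; Re = 2.44×10^5; ε/D = 1.57×10^-5; f = 0.01511
h_f = f(L/D)V²/2g = 50.48 m
Total head H = z + h_f = 38.1 + 50.48 = 88.58 m
P_hyd = ρgQH = 995.9·9.81·0.0169·88.58 = 14.63 kW
P_shaft = P_hyd/η = 14.63/0.70 = 20.89 kW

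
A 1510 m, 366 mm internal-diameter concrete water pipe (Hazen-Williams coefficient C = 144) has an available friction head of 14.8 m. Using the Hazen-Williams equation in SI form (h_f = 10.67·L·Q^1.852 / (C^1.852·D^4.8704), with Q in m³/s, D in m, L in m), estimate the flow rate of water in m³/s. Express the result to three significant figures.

Rearranging: Q = [h_f·C^1.852·D^4.8704 / (10.67·L)]^(1/1.852)
Q = [14.8·144^1.852·0.366^4.8704 / (10.67·1510)]^0.540 = 0.2348 m³/s

Q ≈ 0.235 m³/s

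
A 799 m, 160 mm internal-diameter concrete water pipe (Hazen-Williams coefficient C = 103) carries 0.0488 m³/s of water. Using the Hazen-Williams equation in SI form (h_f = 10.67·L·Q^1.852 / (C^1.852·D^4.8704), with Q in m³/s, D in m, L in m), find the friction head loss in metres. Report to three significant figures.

h_f ≈ 44.7 m

h_f = 10.67·799·0.0488^1.852 / (103^1.852·0.160^4.8704) = 44.68 m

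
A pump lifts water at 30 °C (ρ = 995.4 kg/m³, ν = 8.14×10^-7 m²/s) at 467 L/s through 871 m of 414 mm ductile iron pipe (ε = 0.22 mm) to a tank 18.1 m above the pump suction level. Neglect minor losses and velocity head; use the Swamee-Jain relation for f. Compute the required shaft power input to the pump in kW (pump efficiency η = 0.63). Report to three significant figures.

P_shaft ≈ 292 kW

V = 4Q/(πD²) = 3.469 m/s; Re = 1.76×10^6; ε/D = 5.31×10^-4; f = 0.01728
h_f = f(L/D)V²/2g = 22.31 m
Total head H = z + h_f = 18.1 + 22.31 = 40.41 m
P_hyd = ρgQH = 995.4·9.81·0.467·40.41 = 184.3 kW
P_shaft = P_hyd/η = 184.3/0.63 = 292.5 kW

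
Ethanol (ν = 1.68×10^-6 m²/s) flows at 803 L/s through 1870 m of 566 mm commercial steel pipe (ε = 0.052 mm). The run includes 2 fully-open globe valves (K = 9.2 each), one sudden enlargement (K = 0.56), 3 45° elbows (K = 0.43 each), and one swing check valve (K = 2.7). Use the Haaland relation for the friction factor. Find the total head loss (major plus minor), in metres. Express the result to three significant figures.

V = 4Q/(πD²) = 3.191 m/s; V²/2g = 0.5191 m
Re = 1.08×10^6, ε/D = 9.19×10^-5 → f = 0.01313 (Haaland)
Major: h_f = f(L/D)·V²/2g = 0.01313·3304·0.5191 = 22.51 m
Minor: ΣK = 22.9; h_m = ΣK·V²/2g = 11.91 m
Total H_L = 22.51 + 11.91 = 34.43 m

H_L ≈ 34.4 m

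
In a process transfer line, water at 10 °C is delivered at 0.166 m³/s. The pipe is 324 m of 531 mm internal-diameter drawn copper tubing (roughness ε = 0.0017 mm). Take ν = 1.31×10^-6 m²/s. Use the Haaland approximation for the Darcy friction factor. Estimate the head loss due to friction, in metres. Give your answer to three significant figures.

h_f ≈ 0.250 m

V = 4Q/(πD²) = 4·0.166/(π·0.531²) = 0.7496 m/s
Re = VD/ν = 0.7496·0.531/1.31×10^-6 = 3.04×10^5 → turbulent
ε/D = 0.0017/531 = 3.20×10^-6
Haaland: f = 0.01433
h_f = f(L/D)V²/(2g) = 0.01433·(324/0.531)·0.7496²/(2·9.81) = 0.2505 m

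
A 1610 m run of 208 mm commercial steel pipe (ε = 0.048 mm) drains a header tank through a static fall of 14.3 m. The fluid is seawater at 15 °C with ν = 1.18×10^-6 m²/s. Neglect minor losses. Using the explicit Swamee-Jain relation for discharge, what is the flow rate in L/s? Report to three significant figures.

Q ≈ 50.0 L/s

Swamee-Jain (Type II): Q = -0.965·√(gD⁵h_f/L)·ln[ε/(3.7D) + √(3.17ν²L/(gD³h_f))]
√(gD⁵h_f/L) = √(9.81·0.208⁵·14.3/1610) = 0.005824
ε/(3.7D) = 6.24×10^-5; √(3.17ν²L/(gD³h_f)) = 7.50×10^-5
Q = -0.965·0.005824·ln(1.374×10^-4) = 0.04998 m³/s
Check: V = 1.47 m/s, Re = 2.59×10^5, f = 0.01682, h_f = 14.4 m ≈ 14.3 m ✓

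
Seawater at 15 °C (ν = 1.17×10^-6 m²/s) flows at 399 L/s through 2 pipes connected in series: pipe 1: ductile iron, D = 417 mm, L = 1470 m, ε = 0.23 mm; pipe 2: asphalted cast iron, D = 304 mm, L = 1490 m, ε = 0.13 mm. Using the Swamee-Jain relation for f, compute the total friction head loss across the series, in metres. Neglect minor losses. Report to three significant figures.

Pipe 1: V = 2.922 m/s, Re = 1.04×10^6, ε/D = 5.52×10^-4, f = 0.01762, h_1 = f(L/D)V²/2g = 27.02 m
Pipe 2: V = 5.497 m/s, Re = 1.43×10^6, ε/D = 4.28×10^-4, f = 0.01662, h_2 = f(L/D)V²/2g = 125.4 m
Series → Q common, losses add: H = Σh = 152.5 m

H ≈ 152 m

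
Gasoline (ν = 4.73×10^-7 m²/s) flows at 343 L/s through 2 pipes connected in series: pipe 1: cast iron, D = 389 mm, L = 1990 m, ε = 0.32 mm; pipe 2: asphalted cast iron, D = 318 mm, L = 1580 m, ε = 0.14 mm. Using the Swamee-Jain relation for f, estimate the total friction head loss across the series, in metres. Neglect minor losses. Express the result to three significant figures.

Pipe 1: V = 2.886 m/s, Re = 2.37×10^6, ε/D = 8.23×10^-4, f = 0.01894, h_1 = f(L/D)V²/2g = 41.14 m
Pipe 2: V = 4.319 m/s, Re = 2.90×10^6, ε/D = 4.40×10^-4, f = 0.01649, h_2 = f(L/D)V²/2g = 77.89 m
Series → Q common, losses add: H = Σh = 119.0 m

H ≈ 119 m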